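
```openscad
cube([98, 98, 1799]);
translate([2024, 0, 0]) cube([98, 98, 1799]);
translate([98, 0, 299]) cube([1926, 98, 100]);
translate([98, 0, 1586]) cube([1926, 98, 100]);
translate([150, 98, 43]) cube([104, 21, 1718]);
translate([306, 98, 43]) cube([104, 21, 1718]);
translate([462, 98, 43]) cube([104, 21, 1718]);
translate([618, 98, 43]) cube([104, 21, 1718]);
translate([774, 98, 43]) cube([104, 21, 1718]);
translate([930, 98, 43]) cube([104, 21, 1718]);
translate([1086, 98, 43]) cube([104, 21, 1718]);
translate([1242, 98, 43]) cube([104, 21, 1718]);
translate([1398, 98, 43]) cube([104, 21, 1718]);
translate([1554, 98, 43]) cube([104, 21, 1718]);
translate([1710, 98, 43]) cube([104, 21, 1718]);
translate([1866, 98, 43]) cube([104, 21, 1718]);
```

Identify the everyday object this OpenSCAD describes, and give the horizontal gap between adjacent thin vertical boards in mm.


A fence section. The picket gap is 52 mm.

Two posts, two rails, 12 pickets — a fence section. Span 1926 mm holds 12 pickets of 104 mm with 13 equal gaps: ⌊(1926 − 12·104) / 13⌋ = 52 mm.


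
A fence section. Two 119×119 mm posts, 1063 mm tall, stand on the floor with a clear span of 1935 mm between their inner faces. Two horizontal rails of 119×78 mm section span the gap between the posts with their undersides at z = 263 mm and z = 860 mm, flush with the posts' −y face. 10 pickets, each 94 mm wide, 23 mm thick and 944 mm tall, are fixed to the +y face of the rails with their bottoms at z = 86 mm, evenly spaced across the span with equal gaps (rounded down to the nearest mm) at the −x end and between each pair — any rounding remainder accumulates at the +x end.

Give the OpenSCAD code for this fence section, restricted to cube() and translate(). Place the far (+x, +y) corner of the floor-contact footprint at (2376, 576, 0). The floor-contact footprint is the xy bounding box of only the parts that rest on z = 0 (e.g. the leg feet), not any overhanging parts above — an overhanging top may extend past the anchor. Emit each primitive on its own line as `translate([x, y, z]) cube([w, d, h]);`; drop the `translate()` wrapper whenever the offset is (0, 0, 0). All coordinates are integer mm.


translate([203, 457, 0]) cube([119, 119, 1063]);
translate([2257, 457, 0]) cube([119, 119, 1063]);
translate([322, 457, 263]) cube([1935, 119, 78]);
translate([322, 457, 860]) cube([1935, 119, 78]);
translate([412, 576, 86]) cube([94, 23, 944]);
translate([596, 576, 86]) cube([94, 23, 944]);
translate([780, 576, 86]) cube([94, 23, 944]);
translate([964, 576, 86]) cube([94, 23, 944]);
translate([1148, 576, 86]) cube([94, 23, 944]);
translate([1332, 576, 86]) cube([94, 23, 944]);
translate([1516, 576, 86]) cube([94, 23, 944]);
translate([1700, 576, 86]) cube([94, 23, 944]);
translate([1884, 576, 86]) cube([94, 23, 944]);
translate([2068, 576, 86]) cube([94, 23, 944]);


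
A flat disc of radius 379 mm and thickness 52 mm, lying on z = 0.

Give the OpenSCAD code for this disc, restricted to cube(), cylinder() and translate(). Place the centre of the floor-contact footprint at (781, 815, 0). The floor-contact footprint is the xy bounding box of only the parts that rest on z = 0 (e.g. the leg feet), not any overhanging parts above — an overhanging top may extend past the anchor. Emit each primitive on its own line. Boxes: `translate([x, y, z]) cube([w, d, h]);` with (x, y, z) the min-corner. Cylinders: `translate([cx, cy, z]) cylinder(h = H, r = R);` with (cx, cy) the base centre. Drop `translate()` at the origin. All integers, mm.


translate([781, 815, 0]) cylinder(h = 52, r = 379);


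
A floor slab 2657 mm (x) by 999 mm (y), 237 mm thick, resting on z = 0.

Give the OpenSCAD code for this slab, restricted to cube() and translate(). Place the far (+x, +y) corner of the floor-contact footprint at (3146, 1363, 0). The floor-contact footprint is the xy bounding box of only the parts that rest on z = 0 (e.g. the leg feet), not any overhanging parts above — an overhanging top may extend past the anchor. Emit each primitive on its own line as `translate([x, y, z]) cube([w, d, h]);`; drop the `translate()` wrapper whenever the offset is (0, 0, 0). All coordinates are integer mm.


translate([489, 364, 0]) cube([2657, 999, 237]);


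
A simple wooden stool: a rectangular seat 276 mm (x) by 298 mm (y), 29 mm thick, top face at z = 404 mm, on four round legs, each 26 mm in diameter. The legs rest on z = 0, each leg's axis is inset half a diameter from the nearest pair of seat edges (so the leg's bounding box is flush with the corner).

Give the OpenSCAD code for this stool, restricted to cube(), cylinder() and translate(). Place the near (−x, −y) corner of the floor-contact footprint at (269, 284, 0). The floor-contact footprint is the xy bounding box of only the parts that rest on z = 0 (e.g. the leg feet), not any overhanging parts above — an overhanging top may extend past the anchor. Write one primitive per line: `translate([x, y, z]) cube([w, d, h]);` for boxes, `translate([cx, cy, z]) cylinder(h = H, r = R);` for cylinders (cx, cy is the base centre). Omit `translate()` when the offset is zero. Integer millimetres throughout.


translate([269, 284, 375]) cube([276, 298, 29]);
translate([282, 297, 0]) cylinder(h = 375, r = 13);
translate([532, 297, 0]) cylinder(h = 375, r = 13);
translate([282, 569, 0]) cylinder(h = 375, r = 13);
translate([532, 569, 0]) cylinder(h = 375, r = 13);


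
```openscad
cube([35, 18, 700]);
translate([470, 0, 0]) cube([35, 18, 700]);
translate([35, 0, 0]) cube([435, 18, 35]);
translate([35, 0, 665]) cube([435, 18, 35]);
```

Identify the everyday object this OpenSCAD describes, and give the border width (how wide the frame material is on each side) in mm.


A picture frame. The border width is 35 mm.

Four thin pieces enclosing a rectangular opening — a picture frame. The two full-height stiles are 700 mm tall; the top rail sits at z = 665 and is 35 mm tall, so the border above the opening is 700 − 665 = 35 mm, matching the stile x-width.


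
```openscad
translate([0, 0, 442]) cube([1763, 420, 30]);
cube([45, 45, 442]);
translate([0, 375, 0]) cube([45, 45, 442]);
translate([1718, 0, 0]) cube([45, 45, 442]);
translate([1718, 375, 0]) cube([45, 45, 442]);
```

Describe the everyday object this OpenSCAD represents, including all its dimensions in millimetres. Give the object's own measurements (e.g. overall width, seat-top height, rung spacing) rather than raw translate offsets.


A bench: a 1763×420 mm seat slab, 30 mm thick, top at z = 472 mm, on four 45×45 mm square legs flush with the seat corners and standing on z = 0.


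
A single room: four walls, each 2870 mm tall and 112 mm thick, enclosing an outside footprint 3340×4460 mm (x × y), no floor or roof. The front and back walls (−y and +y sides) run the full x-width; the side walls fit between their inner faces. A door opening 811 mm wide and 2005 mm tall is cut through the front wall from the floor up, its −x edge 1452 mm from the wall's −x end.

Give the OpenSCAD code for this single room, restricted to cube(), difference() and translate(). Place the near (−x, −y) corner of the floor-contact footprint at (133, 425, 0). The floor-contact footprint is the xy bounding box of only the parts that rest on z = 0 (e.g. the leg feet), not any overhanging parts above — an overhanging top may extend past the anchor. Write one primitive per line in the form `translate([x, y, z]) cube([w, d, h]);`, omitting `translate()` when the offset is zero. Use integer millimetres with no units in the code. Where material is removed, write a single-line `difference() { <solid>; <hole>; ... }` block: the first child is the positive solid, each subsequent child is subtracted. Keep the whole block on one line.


difference() { translate([133, 425, 0]) cube([3340, 112, 2870]); translate([1585, 425, 0]) cube([811, 112, 2005]); }
translate([133, 4773, 0]) cube([3340, 112, 2870]);
translate([133, 537, 0]) cube([112, 4236, 2870]);
translate([3361, 537, 0]) cube([112, 4236, 2870]);


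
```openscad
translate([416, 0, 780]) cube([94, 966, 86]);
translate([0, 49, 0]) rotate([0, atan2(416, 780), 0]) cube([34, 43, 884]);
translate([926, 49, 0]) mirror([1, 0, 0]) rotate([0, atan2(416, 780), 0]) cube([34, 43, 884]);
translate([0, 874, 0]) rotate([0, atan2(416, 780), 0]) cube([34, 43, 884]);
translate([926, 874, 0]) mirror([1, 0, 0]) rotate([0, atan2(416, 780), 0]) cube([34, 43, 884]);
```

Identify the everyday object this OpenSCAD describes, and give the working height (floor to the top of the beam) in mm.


A sawhorse. The overall height is 866 mm.

A beam across two mirrored pairs of raked legs — a sawhorse. The beam's underside is at z = 780 (matching the legs' vertical rise in atan2(416, 780)) and the beam is 86 mm tall, so its top is at 780 + 86 = 866 mm. The raked legs top out at the beam's underside, so that is the highest point.


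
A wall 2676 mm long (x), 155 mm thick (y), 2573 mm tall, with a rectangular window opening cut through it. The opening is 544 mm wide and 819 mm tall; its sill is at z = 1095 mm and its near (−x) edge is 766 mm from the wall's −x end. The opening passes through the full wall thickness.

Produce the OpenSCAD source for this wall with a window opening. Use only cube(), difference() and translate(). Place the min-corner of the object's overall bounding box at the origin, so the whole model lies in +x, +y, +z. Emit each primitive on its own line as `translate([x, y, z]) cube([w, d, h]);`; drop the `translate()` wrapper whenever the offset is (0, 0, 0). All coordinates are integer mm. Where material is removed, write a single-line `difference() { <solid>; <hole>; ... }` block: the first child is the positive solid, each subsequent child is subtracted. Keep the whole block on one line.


difference() { cube([2676, 155, 2573]); translate([766, 0, 1095]) cube([544, 155, 819]); }


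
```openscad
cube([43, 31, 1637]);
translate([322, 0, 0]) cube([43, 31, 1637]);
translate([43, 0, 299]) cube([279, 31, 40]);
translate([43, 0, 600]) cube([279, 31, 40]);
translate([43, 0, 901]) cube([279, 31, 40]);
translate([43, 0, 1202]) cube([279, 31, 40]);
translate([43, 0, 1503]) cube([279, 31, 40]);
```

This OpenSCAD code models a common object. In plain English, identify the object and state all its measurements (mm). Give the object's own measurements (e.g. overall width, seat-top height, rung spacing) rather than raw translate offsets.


A straight ladder. Two 43×31 mm vertical rails, 1637 mm tall, stand 365 mm apart (outside-to-outside) with their front faces coplanar on the −y side. 5 rungs, each 31 mm deep and 40 mm tall, span between the inner faces of the rails, front faces flush with the rails. The lowest rung's underside is at z = 299 mm and rungs are spaced 301 mm apart (underside to underside).


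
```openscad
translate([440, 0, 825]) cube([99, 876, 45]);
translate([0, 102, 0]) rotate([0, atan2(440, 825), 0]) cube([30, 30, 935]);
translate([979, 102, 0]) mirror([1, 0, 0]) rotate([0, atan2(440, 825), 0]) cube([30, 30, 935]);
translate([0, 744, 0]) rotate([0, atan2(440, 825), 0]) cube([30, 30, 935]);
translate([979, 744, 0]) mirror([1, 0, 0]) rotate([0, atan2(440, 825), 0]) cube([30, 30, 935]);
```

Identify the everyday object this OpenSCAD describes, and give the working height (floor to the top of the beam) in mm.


A sawhorse. The overall height is 870 mm.

A beam across two mirrored pairs of raked legs — a sawhorse. The beam's underside is at z = 825 (matching the legs' vertical rise in atan2(440, 825)) and the beam is 45 mm tall, so its top is at 825 + 45 = 870 mm. The raked legs top out at the beam's underside, so that is the highest point.


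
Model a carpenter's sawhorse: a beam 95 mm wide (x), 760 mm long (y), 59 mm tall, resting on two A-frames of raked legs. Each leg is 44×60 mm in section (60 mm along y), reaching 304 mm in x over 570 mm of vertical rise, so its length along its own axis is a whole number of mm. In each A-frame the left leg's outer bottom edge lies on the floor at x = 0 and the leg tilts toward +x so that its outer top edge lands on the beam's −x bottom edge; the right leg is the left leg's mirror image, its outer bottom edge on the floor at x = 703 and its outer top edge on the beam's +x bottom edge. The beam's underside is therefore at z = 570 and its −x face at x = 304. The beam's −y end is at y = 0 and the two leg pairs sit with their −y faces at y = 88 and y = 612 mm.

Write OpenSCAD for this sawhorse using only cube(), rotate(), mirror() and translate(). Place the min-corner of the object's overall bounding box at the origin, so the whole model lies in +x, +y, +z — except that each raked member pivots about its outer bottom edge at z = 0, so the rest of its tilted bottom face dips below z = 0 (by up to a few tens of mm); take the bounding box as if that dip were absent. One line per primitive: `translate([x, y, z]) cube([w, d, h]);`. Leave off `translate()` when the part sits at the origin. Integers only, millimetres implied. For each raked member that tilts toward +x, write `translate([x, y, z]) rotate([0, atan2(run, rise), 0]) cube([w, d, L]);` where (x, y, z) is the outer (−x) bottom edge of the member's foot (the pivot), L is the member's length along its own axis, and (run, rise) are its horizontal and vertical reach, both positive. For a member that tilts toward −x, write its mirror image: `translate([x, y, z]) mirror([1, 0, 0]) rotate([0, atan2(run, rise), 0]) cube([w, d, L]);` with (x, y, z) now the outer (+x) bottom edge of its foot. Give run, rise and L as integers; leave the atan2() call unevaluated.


translate([304, 0, 570]) cube([95, 760, 59]);
translate([0, 88, 0]) rotate([0, atan2(304, 570), 0]) cube([44, 60, 646]);
translate([703, 88, 0]) mirror([1, 0, 0]) rotate([0, atan2(304, 570), 0]) cube([44, 60, 646]);
translate([0, 612, 0]) rotate([0, atan2(304, 570), 0]) cube([44, 60, 646]);
translate([703, 612, 0]) mirror([1, 0, 0]) rotate([0, atan2(304, 570), 0]) cube([44, 60, 646]);


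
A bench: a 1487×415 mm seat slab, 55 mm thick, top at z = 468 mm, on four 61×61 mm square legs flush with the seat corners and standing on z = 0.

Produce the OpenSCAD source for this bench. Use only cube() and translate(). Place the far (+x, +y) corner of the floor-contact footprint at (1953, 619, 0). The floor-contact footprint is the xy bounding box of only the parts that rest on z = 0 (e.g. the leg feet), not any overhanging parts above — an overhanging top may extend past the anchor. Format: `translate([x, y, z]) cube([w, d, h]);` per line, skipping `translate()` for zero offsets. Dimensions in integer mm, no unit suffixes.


translate([466, 204, 413]) cube([1487, 415, 55]);
translate([466, 204, 0]) cube([61, 61, 413]);
translate([466, 558, 0]) cube([61, 61, 413]);
translate([1892, 204, 0]) cube([61, 61, 413]);
translate([1892, 558, 0]) cube([61, 61, 413]);


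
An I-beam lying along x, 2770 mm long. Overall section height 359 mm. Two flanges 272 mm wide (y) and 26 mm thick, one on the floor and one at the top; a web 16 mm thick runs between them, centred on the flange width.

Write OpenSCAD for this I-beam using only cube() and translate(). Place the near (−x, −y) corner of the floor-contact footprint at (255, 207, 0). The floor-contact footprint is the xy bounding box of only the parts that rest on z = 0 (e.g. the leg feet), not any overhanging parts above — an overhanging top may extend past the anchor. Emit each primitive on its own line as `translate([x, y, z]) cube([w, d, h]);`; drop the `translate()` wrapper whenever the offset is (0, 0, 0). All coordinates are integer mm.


translate([255, 207, 0]) cube([2770, 272, 26]);
translate([255, 335, 26]) cube([2770, 16, 307]);
translate([255, 207, 333]) cube([2770, 272, 26]);


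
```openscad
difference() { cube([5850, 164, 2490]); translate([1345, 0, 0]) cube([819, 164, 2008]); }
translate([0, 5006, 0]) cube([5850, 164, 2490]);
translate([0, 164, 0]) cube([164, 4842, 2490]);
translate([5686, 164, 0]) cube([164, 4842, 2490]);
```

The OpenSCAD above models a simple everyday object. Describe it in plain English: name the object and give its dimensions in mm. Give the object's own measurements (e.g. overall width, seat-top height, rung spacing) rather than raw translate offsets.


A single room: four walls, each 2490 mm tall and 164 mm thick, enclosing an outside footprint 5850×5170 mm (x × y), no floor or roof. The front and back walls (−y and +y sides) run the full x-width; the side walls fit between their inner faces. A door opening 819 mm wide and 2008 mm tall is cut through the front wall from the floor up, its −x edge 1345 mm from the wall's −x end.


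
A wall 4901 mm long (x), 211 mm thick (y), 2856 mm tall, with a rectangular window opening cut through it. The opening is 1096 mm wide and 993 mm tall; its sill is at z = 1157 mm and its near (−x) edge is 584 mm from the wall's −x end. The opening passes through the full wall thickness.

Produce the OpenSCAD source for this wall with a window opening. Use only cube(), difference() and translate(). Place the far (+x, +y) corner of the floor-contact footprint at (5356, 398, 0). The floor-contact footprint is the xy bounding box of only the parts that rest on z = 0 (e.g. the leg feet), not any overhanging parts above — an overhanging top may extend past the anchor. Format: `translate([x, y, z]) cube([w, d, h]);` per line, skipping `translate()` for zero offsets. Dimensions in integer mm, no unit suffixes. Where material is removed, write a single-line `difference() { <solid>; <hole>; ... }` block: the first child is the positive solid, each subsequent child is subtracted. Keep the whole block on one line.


difference() { translate([455, 187, 0]) cube([4901, 211, 2856]); translate([1039, 187, 1157]) cube([1096, 211, 993]); }


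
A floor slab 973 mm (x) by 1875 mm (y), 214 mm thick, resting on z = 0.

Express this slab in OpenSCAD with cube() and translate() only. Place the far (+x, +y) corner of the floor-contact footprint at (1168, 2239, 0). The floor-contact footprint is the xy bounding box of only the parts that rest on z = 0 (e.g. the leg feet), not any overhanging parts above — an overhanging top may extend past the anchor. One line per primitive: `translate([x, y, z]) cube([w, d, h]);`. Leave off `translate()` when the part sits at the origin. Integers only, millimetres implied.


translate([195, 364, 0]) cube([973, 1875, 214]);


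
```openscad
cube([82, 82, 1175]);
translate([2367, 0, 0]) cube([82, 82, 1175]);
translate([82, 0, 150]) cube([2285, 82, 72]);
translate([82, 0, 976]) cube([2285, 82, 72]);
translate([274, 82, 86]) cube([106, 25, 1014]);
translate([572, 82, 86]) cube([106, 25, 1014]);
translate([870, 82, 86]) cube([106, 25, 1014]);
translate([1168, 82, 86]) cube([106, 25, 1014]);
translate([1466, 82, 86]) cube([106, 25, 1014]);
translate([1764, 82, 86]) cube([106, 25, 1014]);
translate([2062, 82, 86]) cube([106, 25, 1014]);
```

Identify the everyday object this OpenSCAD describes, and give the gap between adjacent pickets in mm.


A fence section. The picket gap is 192 mm.

Two posts, two rails, 7 pickets — a fence section. Span 2285 mm holds 7 pickets of 106 mm with 8 equal gaps: ⌊(2285 − 7·106) / 8⌋ = 192 mm.


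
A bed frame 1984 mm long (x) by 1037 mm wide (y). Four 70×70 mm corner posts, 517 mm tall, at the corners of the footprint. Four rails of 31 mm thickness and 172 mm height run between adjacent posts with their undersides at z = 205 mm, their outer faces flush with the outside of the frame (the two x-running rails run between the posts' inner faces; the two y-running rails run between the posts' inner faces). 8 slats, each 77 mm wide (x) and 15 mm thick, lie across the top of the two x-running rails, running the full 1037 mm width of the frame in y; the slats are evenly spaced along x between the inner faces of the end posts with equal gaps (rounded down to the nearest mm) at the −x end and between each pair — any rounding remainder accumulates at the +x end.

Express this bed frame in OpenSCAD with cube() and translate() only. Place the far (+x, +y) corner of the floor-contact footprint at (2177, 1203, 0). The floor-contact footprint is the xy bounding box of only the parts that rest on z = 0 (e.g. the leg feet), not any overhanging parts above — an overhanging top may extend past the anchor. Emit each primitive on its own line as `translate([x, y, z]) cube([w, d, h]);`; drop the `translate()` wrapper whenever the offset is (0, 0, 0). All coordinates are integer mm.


translate([193, 166, 0]) cube([70, 70, 517]);
translate([193, 1133, 0]) cube([70, 70, 517]);
translate([2107, 166, 0]) cube([70, 70, 517]);
translate([2107, 1133, 0]) cube([70, 70, 517]);
translate([263, 166, 205]) cube([1844, 31, 172]);
translate([263, 1172, 205]) cube([1844, 31, 172]);
translate([193, 236, 205]) cube([31, 897, 172]);
translate([2146, 236, 205]) cube([31, 897, 172]);
translate([399, 166, 377]) cube([77, 1037, 15]);
translate([612, 166, 377]) cube([77, 1037, 15]);
translate([825, 166, 377]) cube([77, 1037, 15]);
translate([1038, 166, 377]) cube([77, 1037, 15]);
translate([1251, 166, 377]) cube([77, 1037, 15]);
translate([1464, 166, 377]) cube([77, 1037, 15]);
translate([1677, 166, 377]) cube([77, 1037, 15]);
translate([1890, 166, 377]) cube([77, 1037, 15]);


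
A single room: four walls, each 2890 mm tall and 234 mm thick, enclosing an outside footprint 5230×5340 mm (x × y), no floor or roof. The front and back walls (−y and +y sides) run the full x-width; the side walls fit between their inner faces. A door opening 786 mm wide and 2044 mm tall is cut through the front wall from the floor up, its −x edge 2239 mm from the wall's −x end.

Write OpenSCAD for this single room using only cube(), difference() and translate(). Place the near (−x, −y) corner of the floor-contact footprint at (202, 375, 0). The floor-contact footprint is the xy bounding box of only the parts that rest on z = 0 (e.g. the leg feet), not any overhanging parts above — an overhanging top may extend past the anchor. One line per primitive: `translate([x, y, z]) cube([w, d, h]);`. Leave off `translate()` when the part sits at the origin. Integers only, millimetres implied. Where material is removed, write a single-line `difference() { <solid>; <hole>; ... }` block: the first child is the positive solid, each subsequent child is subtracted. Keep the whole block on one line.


difference() { translate([202, 375, 0]) cube([5230, 234, 2890]); translate([2441, 375, 0]) cube([786, 234, 2044]); }
translate([202, 5481, 0]) cube([5230, 234, 2890]);
translate([202, 609, 0]) cube([234, 4872, 2890]);
translate([5198, 609, 0]) cube([234, 4872, 2890]);


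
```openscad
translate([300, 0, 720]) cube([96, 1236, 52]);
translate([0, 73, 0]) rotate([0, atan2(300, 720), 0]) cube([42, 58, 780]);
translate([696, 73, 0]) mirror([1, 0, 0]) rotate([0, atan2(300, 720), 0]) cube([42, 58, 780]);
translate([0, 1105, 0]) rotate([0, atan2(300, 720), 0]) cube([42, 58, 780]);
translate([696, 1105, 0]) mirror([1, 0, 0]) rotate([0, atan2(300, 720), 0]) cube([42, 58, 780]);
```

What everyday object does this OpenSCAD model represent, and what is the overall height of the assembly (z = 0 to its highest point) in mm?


A sawhorse. The overall height is 772 mm.

A beam across two mirrored pairs of raked legs — a sawhorse. The beam's underside is at z = 720 (matching the legs' vertical rise in atan2(300, 720)) and the beam is 52 mm tall, so its top is at 720 + 52 = 772 mm. The raked legs top out at the beam's underside, so that is the highest point.


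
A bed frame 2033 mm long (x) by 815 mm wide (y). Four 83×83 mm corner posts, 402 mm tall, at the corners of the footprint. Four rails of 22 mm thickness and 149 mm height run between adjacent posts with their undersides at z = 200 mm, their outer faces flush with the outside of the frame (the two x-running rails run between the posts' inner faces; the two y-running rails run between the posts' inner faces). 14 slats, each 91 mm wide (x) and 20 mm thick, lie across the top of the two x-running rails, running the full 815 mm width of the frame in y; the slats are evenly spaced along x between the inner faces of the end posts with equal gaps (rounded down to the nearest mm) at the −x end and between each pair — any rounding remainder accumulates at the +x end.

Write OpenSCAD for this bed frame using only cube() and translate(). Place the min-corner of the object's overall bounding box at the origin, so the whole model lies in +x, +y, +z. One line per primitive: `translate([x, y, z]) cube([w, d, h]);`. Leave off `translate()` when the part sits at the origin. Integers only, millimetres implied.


cube([83, 83, 402]);
translate([0, 732, 0]) cube([83, 83, 402]);
translate([1950, 0, 0]) cube([83, 83, 402]);
translate([1950, 732, 0]) cube([83, 83, 402]);
translate([83, 0, 200]) cube([1867, 22, 149]);
translate([83, 793, 200]) cube([1867, 22, 149]);
translate([0, 83, 200]) cube([22, 649, 149]);
translate([2011, 83, 200]) cube([22, 649, 149]);
translate([122, 0, 349]) cube([91, 815, 20]);
translate([252, 0, 349]) cube([91, 815, 20]);
translate([382, 0, 349]) cube([91, 815, 20]);
translate([512, 0, 349]) cube([91, 815, 20]);
translate([642, 0, 349]) cube([91, 815, 20]);
translate([772, 0, 349]) cube([91, 815, 20]);
translate([902, 0, 349]) cube([91, 815, 20]);
translate([1032, 0, 349]) cube([91, 815, 20]);
translate([1162, 0, 349]) cube([91, 815, 20]);
translate([1292, 0, 349]) cube([91, 815, 20]);
translate([1422, 0, 349]) cube([91, 815, 20]);
translate([1552, 0, 349]) cube([91, 815, 20]);
translate([1682, 0, 349]) cube([91, 815, 20]);
translate([1812, 0, 349]) cube([91, 815, 20]);


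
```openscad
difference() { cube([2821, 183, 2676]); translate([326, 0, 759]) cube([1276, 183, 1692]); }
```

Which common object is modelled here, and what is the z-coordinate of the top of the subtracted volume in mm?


A wall with a window opening. The window head height is 2451 mm.

A wall with a rectangular opening subtracted — a window. Sill at z = 759, opening 1692 mm tall, so the head is at 759 + 1692 = 2451 mm.


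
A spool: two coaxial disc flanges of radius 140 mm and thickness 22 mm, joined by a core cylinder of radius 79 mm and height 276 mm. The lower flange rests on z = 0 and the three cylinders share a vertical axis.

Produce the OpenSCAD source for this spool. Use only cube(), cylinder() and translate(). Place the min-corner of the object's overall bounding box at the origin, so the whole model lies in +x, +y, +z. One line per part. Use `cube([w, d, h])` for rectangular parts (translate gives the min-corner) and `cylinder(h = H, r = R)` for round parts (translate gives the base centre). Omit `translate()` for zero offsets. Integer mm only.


translate([140, 140, 0]) cylinder(h = 22, r = 140);
translate([140, 140, 22]) cylinder(h = 276, r = 79);
translate([140, 140, 298]) cylinder(h = 22, r = 140);


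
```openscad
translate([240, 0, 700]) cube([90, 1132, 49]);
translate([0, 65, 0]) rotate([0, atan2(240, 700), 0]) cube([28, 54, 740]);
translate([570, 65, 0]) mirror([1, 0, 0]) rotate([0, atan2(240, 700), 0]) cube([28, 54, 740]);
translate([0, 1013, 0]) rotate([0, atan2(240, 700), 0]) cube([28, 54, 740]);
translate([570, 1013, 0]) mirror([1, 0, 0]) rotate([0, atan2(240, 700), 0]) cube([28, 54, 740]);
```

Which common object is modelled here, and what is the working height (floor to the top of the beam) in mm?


A sawhorse. The overall height is 749 mm.

A beam across two mirrored pairs of raked legs — a sawhorse. The beam's underside is at z = 700 (matching the legs' vertical rise in atan2(240, 700)) and the beam is 49 mm tall, so its top is at 700 + 49 = 749 mm. The raked legs top out at the beam's underside, so that is the highest point.


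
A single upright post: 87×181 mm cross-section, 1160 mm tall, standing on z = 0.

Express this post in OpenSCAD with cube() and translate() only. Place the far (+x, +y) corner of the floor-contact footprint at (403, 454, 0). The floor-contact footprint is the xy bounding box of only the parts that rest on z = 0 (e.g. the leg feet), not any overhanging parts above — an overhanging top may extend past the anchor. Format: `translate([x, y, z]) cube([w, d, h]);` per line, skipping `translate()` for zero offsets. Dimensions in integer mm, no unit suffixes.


translate([316, 273, 0]) cube([87, 181, 1160]);


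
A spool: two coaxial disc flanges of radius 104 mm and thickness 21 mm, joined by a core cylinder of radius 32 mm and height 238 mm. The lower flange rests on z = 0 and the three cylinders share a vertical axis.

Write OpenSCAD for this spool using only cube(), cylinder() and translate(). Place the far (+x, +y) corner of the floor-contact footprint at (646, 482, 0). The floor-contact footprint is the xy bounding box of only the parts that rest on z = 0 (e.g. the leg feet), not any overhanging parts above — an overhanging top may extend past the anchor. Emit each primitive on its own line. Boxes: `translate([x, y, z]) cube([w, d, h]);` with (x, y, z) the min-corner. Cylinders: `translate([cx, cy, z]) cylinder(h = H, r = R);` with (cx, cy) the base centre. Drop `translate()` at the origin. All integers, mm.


translate([542, 378, 0]) cylinder(h = 21, r = 104);
translate([542, 378, 21]) cylinder(h = 238, r = 32);
translate([542, 378, 259]) cylinder(h = 21, r = 104);


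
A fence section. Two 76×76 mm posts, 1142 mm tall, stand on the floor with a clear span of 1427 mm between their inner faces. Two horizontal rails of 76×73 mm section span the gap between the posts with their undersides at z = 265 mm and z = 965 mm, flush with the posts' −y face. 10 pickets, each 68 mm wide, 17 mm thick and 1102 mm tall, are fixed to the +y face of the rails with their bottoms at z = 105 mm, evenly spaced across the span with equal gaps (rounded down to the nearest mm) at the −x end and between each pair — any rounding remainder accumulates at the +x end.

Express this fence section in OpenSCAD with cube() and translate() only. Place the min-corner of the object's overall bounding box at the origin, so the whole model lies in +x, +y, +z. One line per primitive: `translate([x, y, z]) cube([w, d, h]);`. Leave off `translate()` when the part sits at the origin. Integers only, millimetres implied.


cube([76, 76, 1142]);
translate([1503, 0, 0]) cube([76, 76, 1142]);
translate([76, 0, 265]) cube([1427, 76, 73]);
translate([76, 0, 965]) cube([1427, 76, 73]);
translate([143, 76, 105]) cube([68, 17, 1102]);
translate([278, 76, 105]) cube([68, 17, 1102]);
translate([413, 76, 105]) cube([68, 17, 1102]);
translate([548, 76, 105]) cube([68, 17, 1102]);
translate([683, 76, 105]) cube([68, 17, 1102]);
translate([818, 76, 105]) cube([68, 17, 1102]);
translate([953, 76, 105]) cube([68, 17, 1102]);
translate([1088, 76, 105]) cube([68, 17, 1102]);
translate([1223, 76, 105]) cube([68, 17, 1102]);
translate([1358, 76, 105]) cube([68, 17, 1102]);


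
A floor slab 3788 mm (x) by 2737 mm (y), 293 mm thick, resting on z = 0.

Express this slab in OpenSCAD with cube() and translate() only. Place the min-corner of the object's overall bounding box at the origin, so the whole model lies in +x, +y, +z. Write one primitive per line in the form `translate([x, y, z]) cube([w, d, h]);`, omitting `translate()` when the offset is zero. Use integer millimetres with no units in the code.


cube([3788, 2737, 293]);


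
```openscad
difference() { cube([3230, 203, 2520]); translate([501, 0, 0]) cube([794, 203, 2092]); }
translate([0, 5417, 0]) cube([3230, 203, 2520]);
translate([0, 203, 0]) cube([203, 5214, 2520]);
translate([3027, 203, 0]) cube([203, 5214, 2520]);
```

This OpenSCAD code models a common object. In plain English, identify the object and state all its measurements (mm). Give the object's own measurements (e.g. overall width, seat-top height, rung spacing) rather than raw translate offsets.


A single room: four walls, each 2520 mm tall and 203 mm thick, enclosing an outside footprint 3230×5620 mm (x × y), no floor or roof. The front and back walls (−y and +y sides) run the full x-width; the side walls fit between their inner faces. A door opening 794 mm wide and 2092 mm tall is cut through the front wall from the floor up, its −x edge 501 mm from the wall's −x end.


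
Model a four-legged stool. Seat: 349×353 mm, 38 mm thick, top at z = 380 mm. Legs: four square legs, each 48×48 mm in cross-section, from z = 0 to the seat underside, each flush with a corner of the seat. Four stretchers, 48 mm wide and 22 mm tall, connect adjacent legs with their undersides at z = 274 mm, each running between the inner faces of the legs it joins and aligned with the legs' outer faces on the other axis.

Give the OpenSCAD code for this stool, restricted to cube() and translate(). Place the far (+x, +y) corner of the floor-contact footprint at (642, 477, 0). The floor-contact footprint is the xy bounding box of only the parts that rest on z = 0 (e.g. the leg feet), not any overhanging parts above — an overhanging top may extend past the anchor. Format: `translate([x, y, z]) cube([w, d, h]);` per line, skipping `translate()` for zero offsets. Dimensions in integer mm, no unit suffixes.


// leg_h = 380 - 38 = 342
// stretcher span = 349 - 2*48 = 253
translate([293, 124, 342]) cube([349, 353, 38]);
translate([293, 124, 0]) cube([48, 48, 342]);
translate([594, 124, 0]) cube([48, 48, 342]);
translate([293, 429, 0]) cube([48, 48, 342]);
translate([594, 429, 0]) cube([48, 48, 342]);
translate([341, 124, 274]) cube([253, 48, 22]);
translate([341, 429, 274]) cube([253, 48, 22]);
translate([293, 172, 274]) cube([48, 257, 22]);
translate([594, 172, 274]) cube([48, 257, 22]);


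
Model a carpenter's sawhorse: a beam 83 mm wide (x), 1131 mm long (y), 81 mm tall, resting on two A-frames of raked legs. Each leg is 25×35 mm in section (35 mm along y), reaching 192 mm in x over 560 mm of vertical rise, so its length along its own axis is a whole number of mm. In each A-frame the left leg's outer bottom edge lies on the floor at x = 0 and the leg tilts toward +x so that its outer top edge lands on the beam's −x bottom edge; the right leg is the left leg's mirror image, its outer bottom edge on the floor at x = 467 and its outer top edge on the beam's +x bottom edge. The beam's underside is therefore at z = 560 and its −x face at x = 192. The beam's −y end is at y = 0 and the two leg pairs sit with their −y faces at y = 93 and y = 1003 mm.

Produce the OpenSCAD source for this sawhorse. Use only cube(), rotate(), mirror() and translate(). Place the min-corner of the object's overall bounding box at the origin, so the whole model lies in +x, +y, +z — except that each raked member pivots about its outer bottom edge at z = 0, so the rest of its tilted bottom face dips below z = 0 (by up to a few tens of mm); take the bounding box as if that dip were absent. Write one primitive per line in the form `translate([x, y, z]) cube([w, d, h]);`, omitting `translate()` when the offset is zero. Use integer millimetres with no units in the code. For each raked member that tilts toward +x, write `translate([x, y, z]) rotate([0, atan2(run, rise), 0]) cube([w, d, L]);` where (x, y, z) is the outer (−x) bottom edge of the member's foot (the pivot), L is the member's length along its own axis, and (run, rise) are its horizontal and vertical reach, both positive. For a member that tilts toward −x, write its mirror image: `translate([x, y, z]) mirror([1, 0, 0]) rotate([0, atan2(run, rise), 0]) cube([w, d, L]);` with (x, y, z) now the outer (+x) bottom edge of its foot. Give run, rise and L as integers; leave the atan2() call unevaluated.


// leg length = √(192² + 560²) = 592
// right-leg outer foot x = 2·192 + 83 = 467
// beam min-corner = (192, 0, 560)
translate([192, 0, 560]) cube([83, 1131, 81]);
translate([0, 93, 0]) rotate([0, atan2(192, 560), 0]) cube([25, 35, 592]);
translate([467, 93, 0]) mirror([1, 0, 0]) rotate([0, atan2(192, 560), 0]) cube([25, 35, 592]);
translate([0, 1003, 0]) rotate([0, atan2(192, 560), 0]) cube([25, 35, 592]);
translate([467, 1003, 0]) mirror([1, 0, 0]) rotate([0, atan2(192, 560), 0]) cube([25, 35, 592]);


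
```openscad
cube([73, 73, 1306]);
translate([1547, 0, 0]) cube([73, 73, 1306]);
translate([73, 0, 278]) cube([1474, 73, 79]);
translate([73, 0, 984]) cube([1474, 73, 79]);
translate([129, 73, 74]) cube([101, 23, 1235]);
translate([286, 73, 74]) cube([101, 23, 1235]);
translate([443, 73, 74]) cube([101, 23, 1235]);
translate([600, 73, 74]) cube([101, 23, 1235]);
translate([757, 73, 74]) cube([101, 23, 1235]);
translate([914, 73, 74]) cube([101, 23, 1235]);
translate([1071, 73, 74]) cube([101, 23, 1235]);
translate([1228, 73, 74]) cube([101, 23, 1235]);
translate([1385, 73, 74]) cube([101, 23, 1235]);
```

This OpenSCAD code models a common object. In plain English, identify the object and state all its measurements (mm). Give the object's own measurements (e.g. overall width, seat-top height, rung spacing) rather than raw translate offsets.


A fence section. Two 73×73 mm posts, 1306 mm tall, stand on the floor with a clear span of 1474 mm between their inner faces. Two horizontal rails of 73×79 mm section span the gap between the posts with their undersides at z = 278 mm and z = 984 mm, flush with the posts' −y face. 9 pickets, each 101 mm wide, 23 mm thick and 1235 mm tall, are fixed to the +y face of the rails with their bottoms at z = 74 mm, spaced across the span with a 56 mm gap after the −x post and between neighbouring pickets, with 61 mm left before the +x post.


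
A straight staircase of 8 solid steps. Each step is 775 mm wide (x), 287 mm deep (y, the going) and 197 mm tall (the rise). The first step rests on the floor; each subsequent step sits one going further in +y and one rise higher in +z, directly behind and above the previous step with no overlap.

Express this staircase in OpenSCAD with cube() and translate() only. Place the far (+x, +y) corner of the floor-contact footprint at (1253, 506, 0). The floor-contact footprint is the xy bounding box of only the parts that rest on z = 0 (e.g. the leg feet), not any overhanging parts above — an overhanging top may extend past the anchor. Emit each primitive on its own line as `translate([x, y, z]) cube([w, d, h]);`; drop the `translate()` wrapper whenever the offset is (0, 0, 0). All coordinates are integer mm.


translate([478, 219, 0]) cube([775, 287, 197]);
translate([478, 506, 197]) cube([775, 287, 197]);
translate([478, 793, 394]) cube([775, 287, 197]);
translate([478, 1080, 591]) cube([775, 287, 197]);
translate([478, 1367, 788]) cube([775, 287, 197]);
translate([478, 1654, 985]) cube([775, 287, 197]);
translate([478, 1941, 1182]) cube([775, 287, 197]);
translate([478, 2228, 1379]) cube([775, 287, 197]);


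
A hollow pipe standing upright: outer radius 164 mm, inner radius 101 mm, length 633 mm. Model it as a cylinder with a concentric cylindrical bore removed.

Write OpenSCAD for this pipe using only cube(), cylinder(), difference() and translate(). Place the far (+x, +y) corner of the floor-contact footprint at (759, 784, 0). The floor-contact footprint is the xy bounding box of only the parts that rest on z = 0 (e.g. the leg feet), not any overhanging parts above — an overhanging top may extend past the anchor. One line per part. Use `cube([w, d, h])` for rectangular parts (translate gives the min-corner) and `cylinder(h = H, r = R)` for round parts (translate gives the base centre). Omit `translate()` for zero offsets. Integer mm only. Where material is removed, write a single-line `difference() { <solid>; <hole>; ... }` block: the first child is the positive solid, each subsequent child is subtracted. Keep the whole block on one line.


difference() { translate([595, 620, 0]) cylinder(h = 633, r = 164); translate([595, 620, 0]) cylinder(h = 633, r = 101); }


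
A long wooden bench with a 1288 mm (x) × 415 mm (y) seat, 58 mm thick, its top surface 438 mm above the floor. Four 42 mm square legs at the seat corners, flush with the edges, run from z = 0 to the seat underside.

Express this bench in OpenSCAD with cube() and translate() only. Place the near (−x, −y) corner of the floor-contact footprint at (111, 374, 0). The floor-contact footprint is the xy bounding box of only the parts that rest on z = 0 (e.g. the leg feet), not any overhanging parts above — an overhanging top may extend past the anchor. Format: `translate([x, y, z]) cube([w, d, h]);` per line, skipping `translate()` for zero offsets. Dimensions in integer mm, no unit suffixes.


translate([111, 374, 380]) cube([1288, 415, 58]);
translate([111, 374, 0]) cube([42, 42, 380]);
translate([111, 747, 0]) cube([42, 42, 380]);
translate([1357, 374, 0]) cube([42, 42, 380]);
translate([1357, 747, 0]) cube([42, 42, 380]);
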